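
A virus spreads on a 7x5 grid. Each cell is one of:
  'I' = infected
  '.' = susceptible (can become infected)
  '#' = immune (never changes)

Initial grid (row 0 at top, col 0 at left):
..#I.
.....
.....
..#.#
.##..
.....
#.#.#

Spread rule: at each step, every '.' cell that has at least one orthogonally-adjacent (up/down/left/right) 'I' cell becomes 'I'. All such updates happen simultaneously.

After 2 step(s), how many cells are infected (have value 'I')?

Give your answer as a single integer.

Answer: 6

Derivation:
Step 0 (initial): 1 infected
Step 1: +2 new -> 3 infected
Step 2: +3 new -> 6 infected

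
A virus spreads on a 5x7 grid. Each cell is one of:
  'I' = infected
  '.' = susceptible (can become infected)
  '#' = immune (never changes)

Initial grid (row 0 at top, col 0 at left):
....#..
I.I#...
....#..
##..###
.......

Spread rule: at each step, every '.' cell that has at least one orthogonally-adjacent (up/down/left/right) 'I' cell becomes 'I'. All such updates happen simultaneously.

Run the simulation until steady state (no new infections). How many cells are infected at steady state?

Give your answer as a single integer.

Step 0 (initial): 2 infected
Step 1: +5 new -> 7 infected
Step 2: +5 new -> 12 infected
Step 3: +2 new -> 14 infected
Step 4: +2 new -> 16 infected
Step 5: +2 new -> 18 infected
Step 6: +1 new -> 19 infected
Step 7: +1 new -> 20 infected
Step 8: +0 new -> 20 infected

Answer: 20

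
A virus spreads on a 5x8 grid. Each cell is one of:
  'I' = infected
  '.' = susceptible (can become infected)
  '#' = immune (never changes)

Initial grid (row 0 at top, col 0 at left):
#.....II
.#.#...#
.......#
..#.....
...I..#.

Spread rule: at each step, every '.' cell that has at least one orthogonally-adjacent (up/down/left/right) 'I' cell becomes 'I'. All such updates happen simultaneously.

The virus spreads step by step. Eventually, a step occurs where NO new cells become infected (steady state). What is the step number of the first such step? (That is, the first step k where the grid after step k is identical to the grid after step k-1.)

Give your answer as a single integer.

Step 0 (initial): 3 infected
Step 1: +5 new -> 8 infected
Step 2: +7 new -> 15 infected
Step 3: +9 new -> 24 infected
Step 4: +5 new -> 29 infected
Step 5: +3 new -> 32 infected
Step 6: +1 new -> 33 infected
Step 7: +0 new -> 33 infected

Answer: 7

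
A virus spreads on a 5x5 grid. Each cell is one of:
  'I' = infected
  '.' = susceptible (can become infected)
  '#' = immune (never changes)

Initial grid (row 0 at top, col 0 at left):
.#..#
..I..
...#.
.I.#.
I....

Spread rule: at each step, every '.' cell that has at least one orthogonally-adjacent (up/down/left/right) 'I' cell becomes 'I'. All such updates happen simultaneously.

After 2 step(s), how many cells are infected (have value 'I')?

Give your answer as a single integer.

Answer: 16

Derivation:
Step 0 (initial): 3 infected
Step 1: +8 new -> 11 infected
Step 2: +5 new -> 16 infected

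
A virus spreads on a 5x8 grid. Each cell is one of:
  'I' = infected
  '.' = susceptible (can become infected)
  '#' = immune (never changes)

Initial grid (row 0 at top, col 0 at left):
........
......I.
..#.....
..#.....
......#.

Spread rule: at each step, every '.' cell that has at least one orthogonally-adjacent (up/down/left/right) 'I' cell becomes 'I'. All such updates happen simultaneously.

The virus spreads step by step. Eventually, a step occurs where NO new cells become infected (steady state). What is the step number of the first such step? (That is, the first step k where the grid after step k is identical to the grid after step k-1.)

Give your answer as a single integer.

Answer: 10

Derivation:
Step 0 (initial): 1 infected
Step 1: +4 new -> 5 infected
Step 2: +6 new -> 11 infected
Step 3: +5 new -> 16 infected
Step 4: +6 new -> 22 infected
Step 5: +4 new -> 26 infected
Step 6: +4 new -> 30 infected
Step 7: +4 new -> 34 infected
Step 8: +2 new -> 36 infected
Step 9: +1 new -> 37 infected
Step 10: +0 new -> 37 infected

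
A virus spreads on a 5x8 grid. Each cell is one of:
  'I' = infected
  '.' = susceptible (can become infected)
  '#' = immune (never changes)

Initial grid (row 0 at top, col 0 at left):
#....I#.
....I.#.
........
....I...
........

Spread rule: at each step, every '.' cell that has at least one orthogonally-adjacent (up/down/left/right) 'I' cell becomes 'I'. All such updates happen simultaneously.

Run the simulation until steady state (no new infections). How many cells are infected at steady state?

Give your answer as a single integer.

Step 0 (initial): 3 infected
Step 1: +7 new -> 10 infected
Step 2: +8 new -> 18 infected
Step 3: +8 new -> 26 infected
Step 4: +7 new -> 33 infected
Step 5: +3 new -> 36 infected
Step 6: +1 new -> 37 infected
Step 7: +0 new -> 37 infected

Answer: 37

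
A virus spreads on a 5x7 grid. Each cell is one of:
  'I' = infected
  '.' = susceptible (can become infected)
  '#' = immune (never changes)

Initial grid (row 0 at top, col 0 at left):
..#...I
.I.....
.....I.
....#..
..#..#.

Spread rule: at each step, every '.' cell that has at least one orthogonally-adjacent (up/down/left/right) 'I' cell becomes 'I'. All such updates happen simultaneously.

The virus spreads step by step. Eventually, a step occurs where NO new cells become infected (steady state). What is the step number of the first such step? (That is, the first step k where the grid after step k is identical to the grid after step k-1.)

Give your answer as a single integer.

Answer: 6

Derivation:
Step 0 (initial): 3 infected
Step 1: +10 new -> 13 infected
Step 2: +9 new -> 22 infected
Step 3: +6 new -> 28 infected
Step 4: +2 new -> 30 infected
Step 5: +1 new -> 31 infected
Step 6: +0 new -> 31 infected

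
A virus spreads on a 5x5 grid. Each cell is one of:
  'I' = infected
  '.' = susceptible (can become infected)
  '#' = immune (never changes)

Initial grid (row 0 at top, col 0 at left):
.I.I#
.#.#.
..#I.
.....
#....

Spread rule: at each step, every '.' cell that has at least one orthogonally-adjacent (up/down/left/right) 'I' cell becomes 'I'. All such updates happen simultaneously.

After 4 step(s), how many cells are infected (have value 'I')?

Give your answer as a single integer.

Step 0 (initial): 3 infected
Step 1: +4 new -> 7 infected
Step 2: +6 new -> 13 infected
Step 3: +4 new -> 17 infected
Step 4: +3 new -> 20 infected

Answer: 20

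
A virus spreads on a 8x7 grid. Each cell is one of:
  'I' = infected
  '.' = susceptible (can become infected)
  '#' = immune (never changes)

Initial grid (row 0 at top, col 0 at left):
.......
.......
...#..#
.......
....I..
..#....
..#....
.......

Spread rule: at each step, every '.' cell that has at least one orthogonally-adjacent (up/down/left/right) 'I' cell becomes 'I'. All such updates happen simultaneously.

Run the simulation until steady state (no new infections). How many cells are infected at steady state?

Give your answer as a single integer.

Answer: 52

Derivation:
Step 0 (initial): 1 infected
Step 1: +4 new -> 5 infected
Step 2: +8 new -> 13 infected
Step 3: +9 new -> 22 infected
Step 4: +10 new -> 32 infected
Step 5: +10 new -> 42 infected
Step 6: +6 new -> 48 infected
Step 7: +3 new -> 51 infected
Step 8: +1 new -> 52 infected
Step 9: +0 new -> 52 infected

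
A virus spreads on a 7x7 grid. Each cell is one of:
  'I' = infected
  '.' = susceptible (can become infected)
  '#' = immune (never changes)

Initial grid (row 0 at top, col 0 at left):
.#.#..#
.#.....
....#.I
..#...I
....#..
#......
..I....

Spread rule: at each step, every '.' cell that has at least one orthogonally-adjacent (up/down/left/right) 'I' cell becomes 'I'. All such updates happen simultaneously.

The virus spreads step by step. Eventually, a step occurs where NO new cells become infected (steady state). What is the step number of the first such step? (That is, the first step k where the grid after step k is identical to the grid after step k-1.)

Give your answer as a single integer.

Answer: 9

Derivation:
Step 0 (initial): 3 infected
Step 1: +7 new -> 10 infected
Step 2: +9 new -> 19 infected
Step 3: +9 new -> 28 infected
Step 4: +5 new -> 33 infected
Step 5: +4 new -> 37 infected
Step 6: +2 new -> 39 infected
Step 7: +1 new -> 40 infected
Step 8: +1 new -> 41 infected
Step 9: +0 new -> 41 infected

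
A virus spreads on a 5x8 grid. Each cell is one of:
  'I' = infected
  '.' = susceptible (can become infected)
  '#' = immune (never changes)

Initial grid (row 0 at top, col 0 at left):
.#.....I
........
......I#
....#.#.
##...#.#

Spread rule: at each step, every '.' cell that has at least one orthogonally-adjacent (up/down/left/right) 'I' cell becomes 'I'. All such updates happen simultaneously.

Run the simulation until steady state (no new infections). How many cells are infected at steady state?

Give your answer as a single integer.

Answer: 30

Derivation:
Step 0 (initial): 2 infected
Step 1: +4 new -> 6 infected
Step 2: +4 new -> 10 infected
Step 3: +3 new -> 13 infected
Step 4: +4 new -> 17 infected
Step 5: +5 new -> 22 infected
Step 6: +5 new -> 27 infected
Step 7: +2 new -> 29 infected
Step 8: +1 new -> 30 infected
Step 9: +0 new -> 30 infected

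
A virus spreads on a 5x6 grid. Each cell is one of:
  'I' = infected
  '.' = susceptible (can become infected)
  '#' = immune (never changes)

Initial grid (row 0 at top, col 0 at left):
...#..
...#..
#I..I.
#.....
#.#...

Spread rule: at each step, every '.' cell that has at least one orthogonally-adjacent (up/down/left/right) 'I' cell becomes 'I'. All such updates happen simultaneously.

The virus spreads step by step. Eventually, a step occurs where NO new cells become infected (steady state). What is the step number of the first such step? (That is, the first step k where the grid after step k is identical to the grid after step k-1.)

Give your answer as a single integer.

Answer: 4

Derivation:
Step 0 (initial): 2 infected
Step 1: +7 new -> 9 infected
Step 2: +10 new -> 19 infected
Step 3: +5 new -> 24 infected
Step 4: +0 new -> 24 infected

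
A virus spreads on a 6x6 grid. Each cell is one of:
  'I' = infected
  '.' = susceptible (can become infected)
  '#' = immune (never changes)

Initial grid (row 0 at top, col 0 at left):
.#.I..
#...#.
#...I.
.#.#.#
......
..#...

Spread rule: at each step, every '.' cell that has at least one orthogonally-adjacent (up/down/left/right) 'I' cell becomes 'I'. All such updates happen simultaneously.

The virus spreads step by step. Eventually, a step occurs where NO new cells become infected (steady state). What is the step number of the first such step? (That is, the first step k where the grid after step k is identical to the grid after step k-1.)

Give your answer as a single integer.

Step 0 (initial): 2 infected
Step 1: +6 new -> 8 infected
Step 2: +5 new -> 13 infected
Step 3: +6 new -> 19 infected
Step 4: +3 new -> 22 infected
Step 5: +1 new -> 23 infected
Step 6: +2 new -> 25 infected
Step 7: +2 new -> 27 infected
Step 8: +0 new -> 27 infected

Answer: 8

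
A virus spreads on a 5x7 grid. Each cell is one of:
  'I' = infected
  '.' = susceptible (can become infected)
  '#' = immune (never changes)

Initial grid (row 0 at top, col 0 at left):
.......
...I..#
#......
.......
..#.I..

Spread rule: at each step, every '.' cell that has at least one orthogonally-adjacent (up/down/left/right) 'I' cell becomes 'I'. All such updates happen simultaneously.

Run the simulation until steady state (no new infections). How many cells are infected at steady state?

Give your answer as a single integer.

Answer: 32

Derivation:
Step 0 (initial): 2 infected
Step 1: +7 new -> 9 infected
Step 2: +9 new -> 18 infected
Step 3: +7 new -> 25 infected
Step 4: +4 new -> 29 infected
Step 5: +2 new -> 31 infected
Step 6: +1 new -> 32 infected
Step 7: +0 new -> 32 infected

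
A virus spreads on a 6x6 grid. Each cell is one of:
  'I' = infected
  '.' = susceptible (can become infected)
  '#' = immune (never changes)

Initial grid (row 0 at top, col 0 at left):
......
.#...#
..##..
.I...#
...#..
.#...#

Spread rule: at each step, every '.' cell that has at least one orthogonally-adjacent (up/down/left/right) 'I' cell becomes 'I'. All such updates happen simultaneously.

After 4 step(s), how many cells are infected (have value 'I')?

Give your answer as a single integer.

Step 0 (initial): 1 infected
Step 1: +4 new -> 5 infected
Step 2: +4 new -> 9 infected
Step 3: +4 new -> 13 infected
Step 4: +4 new -> 17 infected

Answer: 17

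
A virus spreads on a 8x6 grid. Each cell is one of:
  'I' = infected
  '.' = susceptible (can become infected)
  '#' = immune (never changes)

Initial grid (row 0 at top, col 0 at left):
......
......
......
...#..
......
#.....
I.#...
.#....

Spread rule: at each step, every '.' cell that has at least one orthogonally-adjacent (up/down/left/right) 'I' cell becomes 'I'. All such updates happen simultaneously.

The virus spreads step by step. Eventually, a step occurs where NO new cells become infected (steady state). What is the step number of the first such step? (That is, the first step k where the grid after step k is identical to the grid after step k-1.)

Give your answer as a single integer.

Step 0 (initial): 1 infected
Step 1: +2 new -> 3 infected
Step 2: +1 new -> 4 infected
Step 3: +2 new -> 6 infected
Step 4: +4 new -> 10 infected
Step 5: +6 new -> 16 infected
Step 6: +7 new -> 23 infected
Step 7: +9 new -> 32 infected
Step 8: +6 new -> 38 infected
Step 9: +3 new -> 41 infected
Step 10: +2 new -> 43 infected
Step 11: +1 new -> 44 infected
Step 12: +0 new -> 44 infected

Answer: 12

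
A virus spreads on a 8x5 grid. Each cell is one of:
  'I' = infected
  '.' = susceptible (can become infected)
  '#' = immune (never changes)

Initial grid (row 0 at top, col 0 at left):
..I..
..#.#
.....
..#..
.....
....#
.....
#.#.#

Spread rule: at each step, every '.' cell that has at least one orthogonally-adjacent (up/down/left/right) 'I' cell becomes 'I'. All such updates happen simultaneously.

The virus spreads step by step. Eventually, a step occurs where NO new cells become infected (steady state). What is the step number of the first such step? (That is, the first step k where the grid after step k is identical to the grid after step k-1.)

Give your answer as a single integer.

Step 0 (initial): 1 infected
Step 1: +2 new -> 3 infected
Step 2: +4 new -> 7 infected
Step 3: +3 new -> 10 infected
Step 4: +5 new -> 15 infected
Step 5: +4 new -> 19 infected
Step 6: +5 new -> 24 infected
Step 7: +4 new -> 28 infected
Step 8: +5 new -> 33 infected
Step 9: +0 new -> 33 infected

Answer: 9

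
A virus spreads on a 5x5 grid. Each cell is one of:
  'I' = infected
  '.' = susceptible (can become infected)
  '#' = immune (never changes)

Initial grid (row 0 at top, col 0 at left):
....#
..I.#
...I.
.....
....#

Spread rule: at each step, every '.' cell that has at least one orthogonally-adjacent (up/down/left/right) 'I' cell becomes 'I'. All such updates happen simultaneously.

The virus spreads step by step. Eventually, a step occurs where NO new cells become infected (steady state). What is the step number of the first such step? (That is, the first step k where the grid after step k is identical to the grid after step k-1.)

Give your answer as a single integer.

Step 0 (initial): 2 infected
Step 1: +6 new -> 8 infected
Step 2: +7 new -> 15 infected
Step 3: +4 new -> 19 infected
Step 4: +2 new -> 21 infected
Step 5: +1 new -> 22 infected
Step 6: +0 new -> 22 infected

Answer: 6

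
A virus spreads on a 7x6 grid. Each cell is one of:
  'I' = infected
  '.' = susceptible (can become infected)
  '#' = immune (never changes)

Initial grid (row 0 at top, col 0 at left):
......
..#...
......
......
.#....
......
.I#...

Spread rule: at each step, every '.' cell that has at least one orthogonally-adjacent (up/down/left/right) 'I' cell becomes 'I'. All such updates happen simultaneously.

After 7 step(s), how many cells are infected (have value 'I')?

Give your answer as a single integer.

Step 0 (initial): 1 infected
Step 1: +2 new -> 3 infected
Step 2: +2 new -> 5 infected
Step 3: +3 new -> 8 infected
Step 4: +5 new -> 13 infected
Step 5: +7 new -> 20 infected
Step 6: +6 new -> 26 infected
Step 7: +5 new -> 31 infected

Answer: 31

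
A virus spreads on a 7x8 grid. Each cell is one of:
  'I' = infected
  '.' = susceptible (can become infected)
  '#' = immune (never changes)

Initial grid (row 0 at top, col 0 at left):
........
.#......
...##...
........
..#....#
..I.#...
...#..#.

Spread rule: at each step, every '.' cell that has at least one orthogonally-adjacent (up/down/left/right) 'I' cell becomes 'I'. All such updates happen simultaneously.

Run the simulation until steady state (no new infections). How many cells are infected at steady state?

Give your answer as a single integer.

Step 0 (initial): 1 infected
Step 1: +3 new -> 4 infected
Step 2: +4 new -> 8 infected
Step 3: +5 new -> 13 infected
Step 4: +5 new -> 18 infected
Step 5: +5 new -> 23 infected
Step 6: +6 new -> 29 infected
Step 7: +8 new -> 37 infected
Step 8: +7 new -> 44 infected
Step 9: +3 new -> 47 infected
Step 10: +1 new -> 48 infected
Step 11: +0 new -> 48 infected

Answer: 48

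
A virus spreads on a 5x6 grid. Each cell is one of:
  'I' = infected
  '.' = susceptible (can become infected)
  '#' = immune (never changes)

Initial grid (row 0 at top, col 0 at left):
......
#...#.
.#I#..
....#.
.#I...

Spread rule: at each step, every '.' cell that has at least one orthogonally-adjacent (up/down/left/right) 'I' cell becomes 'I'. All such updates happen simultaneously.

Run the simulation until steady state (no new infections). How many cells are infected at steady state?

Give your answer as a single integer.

Step 0 (initial): 2 infected
Step 1: +3 new -> 5 infected
Step 2: +6 new -> 11 infected
Step 3: +4 new -> 15 infected
Step 4: +5 new -> 20 infected
Step 5: +2 new -> 22 infected
Step 6: +2 new -> 24 infected
Step 7: +0 new -> 24 infected

Answer: 24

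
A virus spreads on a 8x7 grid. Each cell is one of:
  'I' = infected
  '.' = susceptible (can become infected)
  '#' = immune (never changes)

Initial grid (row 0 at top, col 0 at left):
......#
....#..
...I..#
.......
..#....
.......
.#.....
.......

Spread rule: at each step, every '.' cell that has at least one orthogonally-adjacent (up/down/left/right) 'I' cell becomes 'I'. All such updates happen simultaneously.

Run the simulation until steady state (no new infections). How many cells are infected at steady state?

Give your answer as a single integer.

Step 0 (initial): 1 infected
Step 1: +4 new -> 5 infected
Step 2: +7 new -> 12 infected
Step 3: +9 new -> 21 infected
Step 4: +11 new -> 32 infected
Step 5: +8 new -> 40 infected
Step 6: +5 new -> 45 infected
Step 7: +4 new -> 49 infected
Step 8: +2 new -> 51 infected
Step 9: +0 new -> 51 infected

Answer: 51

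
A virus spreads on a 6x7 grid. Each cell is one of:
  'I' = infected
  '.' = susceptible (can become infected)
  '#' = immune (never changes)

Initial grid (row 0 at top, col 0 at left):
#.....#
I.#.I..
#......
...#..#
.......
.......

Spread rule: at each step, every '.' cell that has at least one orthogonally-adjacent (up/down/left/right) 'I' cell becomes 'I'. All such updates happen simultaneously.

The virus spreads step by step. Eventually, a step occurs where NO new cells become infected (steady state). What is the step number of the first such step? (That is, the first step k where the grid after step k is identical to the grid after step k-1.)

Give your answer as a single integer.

Answer: 7

Derivation:
Step 0 (initial): 2 infected
Step 1: +5 new -> 7 infected
Step 2: +8 new -> 15 infected
Step 3: +6 new -> 21 infected
Step 4: +6 new -> 27 infected
Step 5: +6 new -> 33 infected
Step 6: +3 new -> 36 infected
Step 7: +0 new -> 36 infected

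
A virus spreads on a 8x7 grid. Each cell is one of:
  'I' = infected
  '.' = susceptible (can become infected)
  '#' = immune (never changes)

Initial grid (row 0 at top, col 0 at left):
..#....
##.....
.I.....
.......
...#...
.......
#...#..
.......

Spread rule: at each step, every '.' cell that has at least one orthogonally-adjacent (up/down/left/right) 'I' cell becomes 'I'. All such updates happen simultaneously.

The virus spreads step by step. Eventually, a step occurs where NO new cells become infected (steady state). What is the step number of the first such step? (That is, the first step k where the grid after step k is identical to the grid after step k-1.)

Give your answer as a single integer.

Answer: 11

Derivation:
Step 0 (initial): 1 infected
Step 1: +3 new -> 4 infected
Step 2: +5 new -> 9 infected
Step 3: +6 new -> 15 infected
Step 4: +7 new -> 22 infected
Step 5: +8 new -> 30 infected
Step 6: +8 new -> 38 infected
Step 7: +4 new -> 42 infected
Step 8: +3 new -> 45 infected
Step 9: +2 new -> 47 infected
Step 10: +1 new -> 48 infected
Step 11: +0 new -> 48 infected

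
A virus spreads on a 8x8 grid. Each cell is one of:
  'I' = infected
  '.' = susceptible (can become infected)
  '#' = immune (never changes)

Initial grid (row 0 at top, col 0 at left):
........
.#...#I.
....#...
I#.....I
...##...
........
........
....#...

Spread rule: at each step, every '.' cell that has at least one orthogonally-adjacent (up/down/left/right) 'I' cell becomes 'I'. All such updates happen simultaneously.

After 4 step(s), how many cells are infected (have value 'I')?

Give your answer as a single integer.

Answer: 44

Derivation:
Step 0 (initial): 3 infected
Step 1: +8 new -> 11 infected
Step 2: +10 new -> 21 infected
Step 3: +10 new -> 31 infected
Step 4: +13 new -> 44 infected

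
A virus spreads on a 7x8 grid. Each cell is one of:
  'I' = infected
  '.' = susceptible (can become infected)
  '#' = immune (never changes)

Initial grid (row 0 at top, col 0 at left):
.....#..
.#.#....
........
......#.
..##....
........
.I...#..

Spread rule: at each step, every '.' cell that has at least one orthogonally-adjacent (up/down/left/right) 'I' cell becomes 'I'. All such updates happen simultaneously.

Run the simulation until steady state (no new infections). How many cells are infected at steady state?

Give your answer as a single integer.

Step 0 (initial): 1 infected
Step 1: +3 new -> 4 infected
Step 2: +4 new -> 8 infected
Step 3: +4 new -> 12 infected
Step 4: +4 new -> 16 infected
Step 5: +5 new -> 21 infected
Step 6: +6 new -> 27 infected
Step 7: +7 new -> 34 infected
Step 8: +6 new -> 40 infected
Step 9: +4 new -> 44 infected
Step 10: +2 new -> 46 infected
Step 11: +2 new -> 48 infected
Step 12: +1 new -> 49 infected
Step 13: +0 new -> 49 infected

Answer: 49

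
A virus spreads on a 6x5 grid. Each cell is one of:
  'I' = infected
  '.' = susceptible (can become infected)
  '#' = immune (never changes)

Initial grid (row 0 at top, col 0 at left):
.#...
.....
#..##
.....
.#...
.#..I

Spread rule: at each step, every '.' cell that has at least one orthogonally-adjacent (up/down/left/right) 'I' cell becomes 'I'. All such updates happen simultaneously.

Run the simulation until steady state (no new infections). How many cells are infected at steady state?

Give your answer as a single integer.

Answer: 24

Derivation:
Step 0 (initial): 1 infected
Step 1: +2 new -> 3 infected
Step 2: +3 new -> 6 infected
Step 3: +2 new -> 8 infected
Step 4: +1 new -> 9 infected
Step 5: +2 new -> 11 infected
Step 6: +3 new -> 14 infected
Step 7: +4 new -> 18 infected
Step 8: +4 new -> 22 infected
Step 9: +2 new -> 24 infected
Step 10: +0 new -> 24 infected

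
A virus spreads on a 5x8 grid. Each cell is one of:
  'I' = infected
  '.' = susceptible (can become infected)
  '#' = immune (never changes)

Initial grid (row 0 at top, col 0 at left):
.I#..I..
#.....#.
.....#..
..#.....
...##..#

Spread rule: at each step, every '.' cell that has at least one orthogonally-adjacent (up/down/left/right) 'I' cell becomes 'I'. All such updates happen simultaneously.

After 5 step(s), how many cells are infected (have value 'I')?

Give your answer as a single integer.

Step 0 (initial): 2 infected
Step 1: +5 new -> 7 infected
Step 2: +5 new -> 12 infected
Step 3: +6 new -> 18 infected
Step 4: +5 new -> 23 infected
Step 5: +6 new -> 29 infected

Answer: 29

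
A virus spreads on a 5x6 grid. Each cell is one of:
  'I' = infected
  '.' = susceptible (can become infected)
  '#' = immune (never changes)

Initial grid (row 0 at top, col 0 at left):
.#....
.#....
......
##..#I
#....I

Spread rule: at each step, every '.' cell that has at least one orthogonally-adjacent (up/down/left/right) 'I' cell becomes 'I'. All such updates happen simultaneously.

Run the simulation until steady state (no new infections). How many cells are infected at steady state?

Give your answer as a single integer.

Step 0 (initial): 2 infected
Step 1: +2 new -> 4 infected
Step 2: +3 new -> 7 infected
Step 3: +5 new -> 12 infected
Step 4: +5 new -> 17 infected
Step 5: +3 new -> 20 infected
Step 6: +2 new -> 22 infected
Step 7: +1 new -> 23 infected
Step 8: +1 new -> 24 infected
Step 9: +0 new -> 24 infected

Answer: 24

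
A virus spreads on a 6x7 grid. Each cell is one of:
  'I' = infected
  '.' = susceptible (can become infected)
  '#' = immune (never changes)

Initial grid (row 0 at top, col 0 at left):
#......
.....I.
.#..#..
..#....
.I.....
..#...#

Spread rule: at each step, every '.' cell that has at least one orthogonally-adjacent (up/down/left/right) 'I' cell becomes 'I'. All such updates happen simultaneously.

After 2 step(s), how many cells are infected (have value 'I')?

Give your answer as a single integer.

Answer: 18

Derivation:
Step 0 (initial): 2 infected
Step 1: +8 new -> 10 infected
Step 2: +8 new -> 18 infected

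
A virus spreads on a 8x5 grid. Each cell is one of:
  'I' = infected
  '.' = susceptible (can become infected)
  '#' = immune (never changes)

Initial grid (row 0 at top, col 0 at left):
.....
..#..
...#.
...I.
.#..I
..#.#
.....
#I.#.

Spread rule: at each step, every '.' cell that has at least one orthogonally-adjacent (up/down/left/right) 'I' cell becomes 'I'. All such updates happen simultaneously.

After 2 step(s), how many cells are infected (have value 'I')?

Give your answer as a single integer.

Answer: 16

Derivation:
Step 0 (initial): 3 infected
Step 1: +5 new -> 8 infected
Step 2: +8 new -> 16 infected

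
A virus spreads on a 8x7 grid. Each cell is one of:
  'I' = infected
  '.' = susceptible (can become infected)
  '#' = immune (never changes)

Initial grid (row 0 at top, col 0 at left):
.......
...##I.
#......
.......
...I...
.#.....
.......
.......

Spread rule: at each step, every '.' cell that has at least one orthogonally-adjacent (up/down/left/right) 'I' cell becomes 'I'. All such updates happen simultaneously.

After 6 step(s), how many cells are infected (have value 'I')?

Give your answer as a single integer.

Answer: 52

Derivation:
Step 0 (initial): 2 infected
Step 1: +7 new -> 9 infected
Step 2: +13 new -> 22 infected
Step 3: +10 new -> 32 infected
Step 4: +10 new -> 42 infected
Step 5: +6 new -> 48 infected
Step 6: +4 new -> 52 infected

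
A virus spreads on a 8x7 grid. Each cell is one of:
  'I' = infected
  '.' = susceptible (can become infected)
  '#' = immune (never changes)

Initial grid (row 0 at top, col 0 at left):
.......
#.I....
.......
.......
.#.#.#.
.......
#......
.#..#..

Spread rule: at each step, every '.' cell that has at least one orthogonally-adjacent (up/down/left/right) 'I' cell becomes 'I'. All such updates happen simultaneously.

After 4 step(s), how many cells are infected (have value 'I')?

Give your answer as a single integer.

Answer: 25

Derivation:
Step 0 (initial): 1 infected
Step 1: +4 new -> 5 infected
Step 2: +6 new -> 11 infected
Step 3: +8 new -> 19 infected
Step 4: +6 new -> 25 infected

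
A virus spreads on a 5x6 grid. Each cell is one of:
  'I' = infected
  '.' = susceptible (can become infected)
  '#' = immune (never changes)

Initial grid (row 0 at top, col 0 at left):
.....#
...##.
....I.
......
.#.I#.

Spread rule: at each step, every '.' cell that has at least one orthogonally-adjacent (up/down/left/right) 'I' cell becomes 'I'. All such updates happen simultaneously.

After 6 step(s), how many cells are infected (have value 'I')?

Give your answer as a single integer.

Answer: 25

Derivation:
Step 0 (initial): 2 infected
Step 1: +5 new -> 7 infected
Step 2: +4 new -> 11 infected
Step 3: +4 new -> 15 infected
Step 4: +4 new -> 19 infected
Step 5: +4 new -> 23 infected
Step 6: +2 new -> 25 infected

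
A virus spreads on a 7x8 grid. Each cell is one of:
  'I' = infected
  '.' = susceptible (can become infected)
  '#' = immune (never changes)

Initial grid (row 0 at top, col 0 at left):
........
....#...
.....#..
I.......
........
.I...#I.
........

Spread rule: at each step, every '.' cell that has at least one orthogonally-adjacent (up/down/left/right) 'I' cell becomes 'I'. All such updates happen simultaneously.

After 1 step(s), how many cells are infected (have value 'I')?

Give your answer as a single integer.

Step 0 (initial): 3 infected
Step 1: +10 new -> 13 infected

Answer: 13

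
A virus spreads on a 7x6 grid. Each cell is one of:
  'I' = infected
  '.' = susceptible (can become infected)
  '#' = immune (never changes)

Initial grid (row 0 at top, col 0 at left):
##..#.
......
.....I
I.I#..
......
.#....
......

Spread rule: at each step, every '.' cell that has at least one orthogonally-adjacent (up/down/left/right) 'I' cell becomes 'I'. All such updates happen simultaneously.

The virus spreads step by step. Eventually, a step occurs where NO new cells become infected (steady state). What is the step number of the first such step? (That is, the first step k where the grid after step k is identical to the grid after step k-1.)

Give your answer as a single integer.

Step 0 (initial): 3 infected
Step 1: +8 new -> 11 infected
Step 2: +12 new -> 23 infected
Step 3: +8 new -> 31 infected
Step 4: +5 new -> 36 infected
Step 5: +1 new -> 37 infected
Step 6: +0 new -> 37 infected

Answer: 6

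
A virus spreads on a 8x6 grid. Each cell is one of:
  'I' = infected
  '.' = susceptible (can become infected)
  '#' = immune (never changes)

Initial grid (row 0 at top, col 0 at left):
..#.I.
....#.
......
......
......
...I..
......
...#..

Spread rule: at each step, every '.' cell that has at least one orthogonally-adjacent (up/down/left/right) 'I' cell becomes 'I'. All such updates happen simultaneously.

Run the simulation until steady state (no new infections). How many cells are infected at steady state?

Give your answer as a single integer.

Answer: 45

Derivation:
Step 0 (initial): 2 infected
Step 1: +6 new -> 8 infected
Step 2: +9 new -> 17 infected
Step 3: +12 new -> 29 infected
Step 4: +9 new -> 38 infected
Step 5: +5 new -> 43 infected
Step 6: +2 new -> 45 infected
Step 7: +0 new -> 45 infected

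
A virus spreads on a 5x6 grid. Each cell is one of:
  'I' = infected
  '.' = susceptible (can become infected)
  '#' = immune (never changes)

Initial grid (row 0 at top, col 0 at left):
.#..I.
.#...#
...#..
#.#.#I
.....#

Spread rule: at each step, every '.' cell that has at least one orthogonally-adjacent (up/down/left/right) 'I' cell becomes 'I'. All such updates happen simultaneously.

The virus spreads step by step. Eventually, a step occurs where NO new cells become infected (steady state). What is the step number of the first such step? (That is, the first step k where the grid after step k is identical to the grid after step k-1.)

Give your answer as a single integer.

Step 0 (initial): 2 infected
Step 1: +4 new -> 6 infected
Step 2: +3 new -> 9 infected
Step 3: +1 new -> 10 infected
Step 4: +1 new -> 11 infected
Step 5: +1 new -> 12 infected
Step 6: +2 new -> 14 infected
Step 7: +2 new -> 16 infected
Step 8: +3 new -> 19 infected
Step 9: +1 new -> 20 infected
Step 10: +2 new -> 22 infected
Step 11: +0 new -> 22 infected

Answer: 11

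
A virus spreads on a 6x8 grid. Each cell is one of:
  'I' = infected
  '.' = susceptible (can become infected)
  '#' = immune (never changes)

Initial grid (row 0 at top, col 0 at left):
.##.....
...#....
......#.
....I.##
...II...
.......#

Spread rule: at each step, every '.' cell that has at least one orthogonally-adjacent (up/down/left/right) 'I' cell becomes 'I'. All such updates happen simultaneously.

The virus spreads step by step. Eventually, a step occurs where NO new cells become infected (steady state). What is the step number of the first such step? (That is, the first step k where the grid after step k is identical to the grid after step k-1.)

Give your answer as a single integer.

Step 0 (initial): 3 infected
Step 1: +7 new -> 10 infected
Step 2: +8 new -> 18 infected
Step 3: +8 new -> 26 infected
Step 4: +7 new -> 33 infected
Step 5: +4 new -> 37 infected
Step 6: +3 new -> 40 infected
Step 7: +1 new -> 41 infected
Step 8: +0 new -> 41 infected

Answer: 8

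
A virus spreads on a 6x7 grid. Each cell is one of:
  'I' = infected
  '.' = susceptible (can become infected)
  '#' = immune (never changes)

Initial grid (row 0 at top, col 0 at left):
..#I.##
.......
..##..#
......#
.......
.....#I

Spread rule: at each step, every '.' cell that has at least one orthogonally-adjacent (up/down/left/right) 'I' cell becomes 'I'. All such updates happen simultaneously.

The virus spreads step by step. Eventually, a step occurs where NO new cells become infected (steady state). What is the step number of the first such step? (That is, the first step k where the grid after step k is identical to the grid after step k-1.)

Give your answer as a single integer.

Step 0 (initial): 2 infected
Step 1: +3 new -> 5 infected
Step 2: +3 new -> 8 infected
Step 3: +5 new -> 13 infected
Step 4: +8 new -> 21 infected
Step 5: +6 new -> 27 infected
Step 6: +4 new -> 31 infected
Step 7: +2 new -> 33 infected
Step 8: +1 new -> 34 infected
Step 9: +0 new -> 34 infected

Answer: 9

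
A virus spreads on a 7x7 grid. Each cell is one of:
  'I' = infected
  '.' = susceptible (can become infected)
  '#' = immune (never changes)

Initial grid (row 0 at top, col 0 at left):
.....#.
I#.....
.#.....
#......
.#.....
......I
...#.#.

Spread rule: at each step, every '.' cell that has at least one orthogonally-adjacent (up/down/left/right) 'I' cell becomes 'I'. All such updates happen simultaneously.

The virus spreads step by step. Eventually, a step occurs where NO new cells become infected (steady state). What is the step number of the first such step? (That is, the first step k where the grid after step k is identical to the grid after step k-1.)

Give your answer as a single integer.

Step 0 (initial): 2 infected
Step 1: +5 new -> 7 infected
Step 2: +4 new -> 11 infected
Step 3: +6 new -> 17 infected
Step 4: +7 new -> 24 infected
Step 5: +10 new -> 34 infected
Step 6: +5 new -> 39 infected
Step 7: +3 new -> 42 infected
Step 8: +0 new -> 42 infected

Answer: 8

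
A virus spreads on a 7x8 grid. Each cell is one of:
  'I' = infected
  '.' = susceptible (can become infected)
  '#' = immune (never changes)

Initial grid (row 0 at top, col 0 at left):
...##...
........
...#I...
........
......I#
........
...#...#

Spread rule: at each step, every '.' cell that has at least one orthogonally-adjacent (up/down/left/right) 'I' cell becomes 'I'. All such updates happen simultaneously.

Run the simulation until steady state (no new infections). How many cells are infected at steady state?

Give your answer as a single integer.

Step 0 (initial): 2 infected
Step 1: +6 new -> 8 infected
Step 2: +10 new -> 18 infected
Step 3: +8 new -> 26 infected
Step 4: +9 new -> 35 infected
Step 5: +7 new -> 42 infected
Step 6: +5 new -> 47 infected
Step 7: +2 new -> 49 infected
Step 8: +1 new -> 50 infected
Step 9: +0 new -> 50 infected

Answer: 50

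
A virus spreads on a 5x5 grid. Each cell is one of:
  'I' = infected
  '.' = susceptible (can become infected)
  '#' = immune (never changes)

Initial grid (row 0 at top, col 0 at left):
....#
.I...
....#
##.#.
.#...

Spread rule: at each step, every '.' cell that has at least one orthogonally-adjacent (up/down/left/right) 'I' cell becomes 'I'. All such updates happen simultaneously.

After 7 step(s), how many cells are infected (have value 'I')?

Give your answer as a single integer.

Step 0 (initial): 1 infected
Step 1: +4 new -> 5 infected
Step 2: +5 new -> 10 infected
Step 3: +4 new -> 14 infected
Step 4: +1 new -> 15 infected
Step 5: +1 new -> 16 infected
Step 6: +1 new -> 17 infected
Step 7: +1 new -> 18 infected

Answer: 18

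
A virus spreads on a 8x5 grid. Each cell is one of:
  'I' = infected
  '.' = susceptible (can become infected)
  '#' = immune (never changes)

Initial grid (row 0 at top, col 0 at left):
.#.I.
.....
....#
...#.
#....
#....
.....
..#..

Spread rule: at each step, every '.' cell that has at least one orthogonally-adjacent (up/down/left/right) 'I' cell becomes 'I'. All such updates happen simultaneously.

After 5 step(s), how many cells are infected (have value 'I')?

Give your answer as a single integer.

Step 0 (initial): 1 infected
Step 1: +3 new -> 4 infected
Step 2: +3 new -> 7 infected
Step 3: +2 new -> 9 infected
Step 4: +3 new -> 12 infected
Step 5: +4 new -> 16 infected

Answer: 16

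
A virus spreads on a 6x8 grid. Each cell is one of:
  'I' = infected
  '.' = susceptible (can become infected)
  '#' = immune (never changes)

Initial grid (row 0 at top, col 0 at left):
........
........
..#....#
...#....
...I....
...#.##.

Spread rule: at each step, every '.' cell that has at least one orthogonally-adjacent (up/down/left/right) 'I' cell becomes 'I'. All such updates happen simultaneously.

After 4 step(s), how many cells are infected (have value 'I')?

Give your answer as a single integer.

Step 0 (initial): 1 infected
Step 1: +2 new -> 3 infected
Step 2: +6 new -> 9 infected
Step 3: +6 new -> 15 infected
Step 4: +8 new -> 23 infected

Answer: 23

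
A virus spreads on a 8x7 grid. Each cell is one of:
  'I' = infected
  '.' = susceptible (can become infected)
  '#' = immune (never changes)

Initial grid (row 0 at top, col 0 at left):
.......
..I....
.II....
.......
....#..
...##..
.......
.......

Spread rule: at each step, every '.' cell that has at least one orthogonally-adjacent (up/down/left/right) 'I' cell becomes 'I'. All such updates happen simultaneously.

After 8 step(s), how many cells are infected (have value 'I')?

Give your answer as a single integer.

Step 0 (initial): 3 infected
Step 1: +7 new -> 10 infected
Step 2: +9 new -> 19 infected
Step 3: +9 new -> 28 infected
Step 4: +7 new -> 35 infected
Step 5: +7 new -> 42 infected
Step 6: +5 new -> 47 infected
Step 7: +3 new -> 50 infected
Step 8: +2 new -> 52 infected

Answer: 52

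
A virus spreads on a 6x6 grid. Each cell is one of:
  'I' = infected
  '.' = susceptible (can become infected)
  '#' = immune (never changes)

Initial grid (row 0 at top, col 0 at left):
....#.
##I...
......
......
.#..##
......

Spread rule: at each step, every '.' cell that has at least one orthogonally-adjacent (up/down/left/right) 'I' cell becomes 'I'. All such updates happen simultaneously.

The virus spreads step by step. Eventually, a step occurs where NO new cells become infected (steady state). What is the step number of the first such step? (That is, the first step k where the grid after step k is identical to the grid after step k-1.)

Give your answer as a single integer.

Step 0 (initial): 1 infected
Step 1: +3 new -> 4 infected
Step 2: +6 new -> 10 infected
Step 3: +7 new -> 17 infected
Step 4: +6 new -> 23 infected
Step 5: +4 new -> 27 infected
Step 6: +2 new -> 29 infected
Step 7: +1 new -> 30 infected
Step 8: +0 new -> 30 infected

Answer: 8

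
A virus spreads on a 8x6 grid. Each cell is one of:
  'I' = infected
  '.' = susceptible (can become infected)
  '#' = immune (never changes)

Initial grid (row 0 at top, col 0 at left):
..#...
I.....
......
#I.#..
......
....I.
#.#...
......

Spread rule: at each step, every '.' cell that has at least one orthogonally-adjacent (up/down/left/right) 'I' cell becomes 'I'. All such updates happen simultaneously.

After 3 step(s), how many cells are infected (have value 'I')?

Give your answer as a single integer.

Step 0 (initial): 3 infected
Step 1: +10 new -> 13 infected
Step 2: +13 new -> 26 infected
Step 3: +8 new -> 34 infected

Answer: 34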